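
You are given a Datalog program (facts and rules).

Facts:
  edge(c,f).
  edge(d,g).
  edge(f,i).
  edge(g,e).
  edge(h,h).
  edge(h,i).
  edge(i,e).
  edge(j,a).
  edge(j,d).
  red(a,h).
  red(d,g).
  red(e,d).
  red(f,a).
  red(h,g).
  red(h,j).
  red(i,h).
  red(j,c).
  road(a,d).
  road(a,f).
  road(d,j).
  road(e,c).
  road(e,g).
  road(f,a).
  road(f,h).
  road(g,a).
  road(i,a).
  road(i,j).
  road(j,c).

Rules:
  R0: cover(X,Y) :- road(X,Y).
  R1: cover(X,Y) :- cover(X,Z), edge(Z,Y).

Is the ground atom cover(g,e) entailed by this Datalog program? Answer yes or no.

no

round 1: derive cover(a,d) via R0 from road(a,d)
round 1: derive cover(a,f) via R0 from road(a,f)
round 1: derive cover(d,j) via R0 from road(d,j)
round 1: derive cover(e,c) via R0 from road(e,c)
round 1: derive cover(e,g) via R0 from road(e,g)
round 1: derive cover(f,a) via R0 from road(f,a)
round 1: derive cover(f,h) via R0 from road(f,h)
round 1: derive cover(g,a) via R0 from road(g,a)
round 1: derive cover(i,a) via R0 from road(i,a)
round 1: derive cover(i,j) via R0 from road(i,j)
round 1: derive cover(j,c) via R0 from road(j,c)
round 2: derive cover(a,g) via R1 from cover(a,d), edge(d,g)
round 2: derive cover(a,i) via R1 from cover(a,f), edge(f,i)
round 2: derive cover(d,a) via R1 from cover(d,j), edge(j,a)
round 2: derive cover(d,d) via R1 from cover(d,j), edge(j,d)
round 2: derive cover(e,e) via R1 from cover(e,g), edge(g,e)
round 2: derive cover(e,f) via R1 from cover(e,c), edge(c,f)
round 2: derive cover(f,i) via R1 from cover(f,h), edge(h,i)
round 2: derive cover(i,d) via R1 from cover(i,j), edge(j,d)
round 2: derive cover(j,f) via R1 from cover(j,c), edge(c,f)
round 3: derive cover(a,e) via R1 from cover(a,g), edge(g,e)
round 3: derive cover(d,g) via R1 from cover(d,d), edge(d,g)
round 3: derive cover(e,i) via R1 from cover(e,f), edge(f,i)
round 3: derive cover(f,e) via R1 from cover(f,i), edge(i,e)
round 3: derive cover(i,g) via R1 from cover(i,d), edge(d,g)
round 3: derive cover(j,i) via R1 from cover(j,f), edge(f,i)
round 4: derive cover(d,e) via R1 from cover(d,g), edge(g,e)
round 4: derive cover(i,e) via R1 from cover(i,g), edge(g,e)
round 4: derive cover(j,e) via R1 from cover(j,i), edge(i,e)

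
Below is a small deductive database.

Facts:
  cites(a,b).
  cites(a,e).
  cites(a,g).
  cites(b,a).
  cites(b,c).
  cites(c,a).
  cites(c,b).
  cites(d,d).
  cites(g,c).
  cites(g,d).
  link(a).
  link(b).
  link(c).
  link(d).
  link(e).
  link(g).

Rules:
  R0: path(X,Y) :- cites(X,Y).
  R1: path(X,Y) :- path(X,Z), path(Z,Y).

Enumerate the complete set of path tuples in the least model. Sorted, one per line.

round 1: derive path(a,b) via R0 from cites(a,b)
round 1: derive path(a,e) via R0 from cites(a,e)
round 1: derive path(a,g) via R0 from cites(a,g)
round 1: derive path(b,a) via R0 from cites(b,a)
round 1: derive path(b,c) via R0 from cites(b,c)
round 1: derive path(c,a) via R0 from cites(c,a)
round 1: derive path(c,b) via R0 from cites(c,b)
round 1: derive path(d,d) via R0 from cites(d,d)
round 1: derive path(g,c) via R0 from cites(g,c)
round 1: derive path(g,d) via R0 from cites(g,d)
round 2: derive path(a,a) via R1 from path(a,b), path(b,a)
round 2: derive path(a,c) via R1 from path(a,b), path(b,c)
round 2: derive path(a,d) via R1 from path(a,g), path(g,d)
round 2: derive path(b,b) via R1 from path(b,a), path(a,b)
round 2: derive path(b,e) via R1 from path(b,a), path(a,e)
round 2: derive path(b,g) via R1 from path(b,a), path(a,g)
round 2: derive path(c,c) via R1 from path(c,b), path(b,c)
round 2: derive path(c,e) via R1 from path(c,a), path(a,e)
round 2: derive path(c,g) via R1 from path(c,a), path(a,g)
round 2: derive path(g,a) via R1 from path(g,c), path(c,a)
round 2: derive path(g,b) via R1 from path(g,c), path(c,b)
round 3: derive path(b,d) via R1 from path(b,a), path(a,d)
round 3: derive path(c,d) via R1 from path(c,a), path(a,d)
round 3: derive path(g,e) via R1 from path(g,a), path(a,e)
round 3: derive path(g,g) via R1 from path(g,a), path(a,g)

path(a,a)
path(a,b)
path(a,c)
path(a,d)
path(a,e)
path(a,g)
path(b,a)
path(b,b)
path(b,c)
path(b,d)
path(b,e)
path(b,g)
path(c,a)
path(c,b)
path(c,c)
path(c,d)
path(c,e)
path(c,g)
path(d,d)
path(g,a)
path(g,b)
path(g,c)
path(g,d)
path(g,e)
path(g,g)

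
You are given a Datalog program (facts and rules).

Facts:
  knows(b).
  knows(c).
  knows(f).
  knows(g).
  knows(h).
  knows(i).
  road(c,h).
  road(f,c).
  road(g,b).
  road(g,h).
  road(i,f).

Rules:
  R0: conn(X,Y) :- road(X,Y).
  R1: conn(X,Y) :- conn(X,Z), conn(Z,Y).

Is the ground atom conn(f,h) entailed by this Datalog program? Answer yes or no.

round 1: derive conn(c,h) via R0 from road(c,h)
round 1: derive conn(f,c) via R0 from road(f,c)
round 1: derive conn(g,b) via R0 from road(g,b)
round 1: derive conn(g,h) via R0 from road(g,h)
round 1: derive conn(i,f) via R0 from road(i,f)
round 2: derive conn(f,h) via R1 from conn(f,c), conn(c,h)
round 2: derive conn(i,c) via R1 from conn(i,f), conn(f,c)
round 3: derive conn(i,h) via R1 from conn(i,c), conn(c,h)

yes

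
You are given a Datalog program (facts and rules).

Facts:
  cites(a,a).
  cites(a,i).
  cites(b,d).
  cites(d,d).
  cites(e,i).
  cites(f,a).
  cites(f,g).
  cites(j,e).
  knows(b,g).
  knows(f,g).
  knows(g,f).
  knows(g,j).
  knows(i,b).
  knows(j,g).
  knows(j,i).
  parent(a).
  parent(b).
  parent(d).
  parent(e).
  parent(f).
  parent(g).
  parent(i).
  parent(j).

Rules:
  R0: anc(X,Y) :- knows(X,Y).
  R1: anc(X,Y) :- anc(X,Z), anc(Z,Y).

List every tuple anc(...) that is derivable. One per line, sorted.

anc(b,b)
anc(b,f)
anc(b,g)
anc(b,i)
anc(b,j)
anc(f,b)
anc(f,f)
anc(f,g)
anc(f,i)
anc(f,j)
anc(g,b)
anc(g,f)
anc(g,g)
anc(g,i)
anc(g,j)
anc(i,b)
anc(i,f)
anc(i,g)
anc(i,i)
anc(i,j)
anc(j,b)
anc(j,f)
anc(j,g)
anc(j,i)
anc(j,j)

round 1: derive anc(b,g) via R0 from knows(b,g)
round 1: derive anc(f,g) via R0 from knows(f,g)
round 1: derive anc(g,f) via R0 from knows(g,f)
round 1: derive anc(g,j) via R0 from knows(g,j)
round 1: derive anc(i,b) via R0 from knows(i,b)
round 1: derive anc(j,g) via R0 from knows(j,g)
round 1: derive anc(j,i) via R0 from knows(j,i)
round 2: derive anc(b,f) via R1 from anc(b,g), anc(g,f)
round 2: derive anc(b,j) via R1 from anc(b,g), anc(g,j)
round 2: derive anc(f,f) via R1 from anc(f,g), anc(g,f)
round 2: derive anc(f,j) via R1 from anc(f,g), anc(g,j)
round 2: derive anc(g,g) via R1 from anc(g,f), anc(f,g)
round 2: derive anc(g,i) via R1 from anc(g,j), anc(j,i)
round 2: derive anc(i,g) via R1 from anc(i,b), anc(b,g)
round 2: derive anc(j,b) via R1 from anc(j,i), anc(i,b)
round 2: derive anc(j,f) via R1 from anc(j,g), anc(g,f)
round 2: derive anc(j,j) via R1 from anc(j,g), anc(g,j)
round 3: derive anc(b,b) via R1 from anc(b,j), anc(j,b)
round 3: derive anc(b,i) via R1 from anc(b,g), anc(g,i)
round 3: derive anc(f,b) via R1 from anc(f,j), anc(j,b)
round 3: derive anc(f,i) via R1 from anc(f,g), anc(g,i)
round 3: derive anc(g,b) via R1 from anc(g,i), anc(i,b)
round 3: derive anc(i,f) via R1 from anc(i,b), anc(b,f)
round 3: derive anc(i,i) via R1 from anc(i,g), anc(g,i)
round 3: derive anc(i,j) via R1 from anc(i,b), anc(b,j)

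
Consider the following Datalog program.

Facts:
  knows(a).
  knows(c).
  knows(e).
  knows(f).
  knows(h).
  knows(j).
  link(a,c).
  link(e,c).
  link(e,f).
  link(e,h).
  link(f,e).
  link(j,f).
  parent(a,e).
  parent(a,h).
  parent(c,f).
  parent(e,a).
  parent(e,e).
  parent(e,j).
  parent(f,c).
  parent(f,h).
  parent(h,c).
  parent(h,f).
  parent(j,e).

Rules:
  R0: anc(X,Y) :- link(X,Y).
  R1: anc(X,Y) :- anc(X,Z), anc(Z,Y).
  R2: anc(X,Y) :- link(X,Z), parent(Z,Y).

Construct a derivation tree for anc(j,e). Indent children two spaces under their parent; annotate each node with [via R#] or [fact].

anc(j,e)  [via R1]
  anc(j,f)  [via R0]
    link(j,f)  [fact]
  anc(f,e)  [via R0]
    link(f,e)  [fact]

round 1: derive anc(a,c) via R0 from link(a,c)
round 1: derive anc(e,c) via R0 from link(e,c)
round 1: derive anc(e,f) via R0 from link(e,f)
round 1: derive anc(e,h) via R0 from link(e,h)
round 1: derive anc(f,e) via R0 from link(f,e)
round 1: derive anc(j,f) via R0 from link(j,f)
round 1: derive anc(a,f) via R2 from link(a,c), parent(c,f)
round 1: derive anc(f,a) via R2 from link(f,e), parent(e,a)
round 1: derive anc(f,j) via R2 from link(f,e), parent(e,j)
round 1: derive anc(j,c) via R2 from link(j,f), parent(f,c)
round 1: derive anc(j,h) via R2 from link(j,f), parent(f,h)
round 2: derive anc(a,a) via R1 from anc(a,f), anc(f,a)
round 2: derive anc(a,e) via R1 from anc(a,f), anc(f,e)
round 2: derive anc(a,j) via R1 from anc(a,f), anc(f,j)
round 2: derive anc(e,a) via R1 from anc(e,f), anc(f,a)
round 2: derive anc(e,e) via R1 from anc(e,f), anc(f,e)
round 2: derive anc(e,j) via R1 from anc(e,f), anc(f,j)
round 2: derive anc(f,c) via R1 from anc(f,a), anc(a,c)
round 2: derive anc(f,f) via R1 from anc(f,a), anc(a,f)
round 2: derive anc(f,h) via R1 from anc(f,e), anc(e,h)
round 2: derive anc(j,a) via R1 from anc(j,f), anc(f,a)
round 2: derive anc(j,e) via R1 from anc(j,f), anc(f,e)
round 2: derive anc(j,j) via R1 from anc(j,f), anc(f,j)
round 3: derive anc(a,h) via R1 from anc(a,e), anc(e,h)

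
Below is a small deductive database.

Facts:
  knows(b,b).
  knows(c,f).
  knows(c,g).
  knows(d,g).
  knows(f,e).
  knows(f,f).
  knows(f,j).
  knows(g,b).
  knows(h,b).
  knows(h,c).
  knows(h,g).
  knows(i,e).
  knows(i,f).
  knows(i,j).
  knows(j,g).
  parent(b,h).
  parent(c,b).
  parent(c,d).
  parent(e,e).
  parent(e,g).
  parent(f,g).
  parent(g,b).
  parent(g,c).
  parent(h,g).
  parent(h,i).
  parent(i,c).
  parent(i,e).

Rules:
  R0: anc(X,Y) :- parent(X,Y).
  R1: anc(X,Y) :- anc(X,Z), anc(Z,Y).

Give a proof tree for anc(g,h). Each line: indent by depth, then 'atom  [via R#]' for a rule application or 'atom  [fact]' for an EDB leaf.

round 1: derive anc(b,h) via R0 from parent(b,h)
round 1: derive anc(c,b) via R0 from parent(c,b)
round 1: derive anc(c,d) via R0 from parent(c,d)
round 1: derive anc(e,e) via R0 from parent(e,e)
round 1: derive anc(e,g) via R0 from parent(e,g)
round 1: derive anc(f,g) via R0 from parent(f,g)
round 1: derive anc(g,b) via R0 from parent(g,b)
round 1: derive anc(g,c) via R0 from parent(g,c)
round 1: derive anc(h,g) via R0 from parent(h,g)
round 1: derive anc(h,i) via R0 from parent(h,i)
round 1: derive anc(i,c) via R0 from parent(i,c)
round 1: derive anc(i,e) via R0 from parent(i,e)
round 2: derive anc(b,g) via R1 from anc(b,h), anc(h,g)
round 2: derive anc(b,i) via R1 from anc(b,h), anc(h,i)
round 2: derive anc(c,h) via R1 from anc(c,b), anc(b,h)
round 2: derive anc(e,b) via R1 from anc(e,g), anc(g,b)
round 2: derive anc(e,c) via R1 from anc(e,g), anc(g,c)
round 2: derive anc(f,b) via R1 from anc(f,g), anc(g,b)
round 2: derive anc(f,c) via R1 from anc(f,g), anc(g,c)
round 2: derive anc(g,d) via R1 from anc(g,c), anc(c,d)
round 2: derive anc(g,h) via R1 from anc(g,b), anc(b,h)
round 2: derive anc(h,b) via R1 from anc(h,g), anc(g,b)
round 2: derive anc(h,c) via R1 from anc(h,g), anc(g,c)
round 2: derive anc(h,e) via R1 from anc(h,i), anc(i,e)
round 2: derive anc(i,b) via R1 from anc(i,c), anc(c,b)
round 2: derive anc(i,d) via R1 from anc(i,c), anc(c,d)
round 2: derive anc(i,g) via R1 from anc(i,e), anc(e,g)
round 3: derive anc(b,b) via R1 from anc(b,g), anc(g,b)
round 3: derive anc(b,c) via R1 from anc(b,g), anc(g,c)
round 3: derive anc(b,d) via R1 from anc(b,g), anc(g,d)
round 3: derive anc(b,e) via R1 from anc(b,h), anc(h,e)
round 3: derive anc(c,c) via R1 from anc(c,h), anc(h,c)
round 3: derive anc(c,e) via R1 from anc(c,h), anc(h,e)
round 3: derive anc(c,g) via R1 from anc(c,b), anc(b,g)
round 3: derive anc(c,i) via R1 from anc(c,b), anc(b,i)
round 3: derive anc(e,d) via R1 from anc(e,c), anc(c,d)
round 3: derive anc(e,h) via R1 from anc(e,b), anc(b,h)
round 3: derive anc(e,i) via R1 from anc(e,b), anc(b,i)
round 3: derive anc(f,d) via R1 from anc(f,c), anc(c,d)
round 3: derive anc(f,h) via R1 from anc(f,b), anc(b,h)
round 3: derive anc(f,i) via R1 from anc(f,b), anc(b,i)
round 3: derive anc(g,e) via R1 from anc(g,h), anc(h,e)
round 3: derive anc(g,g) via R1 from anc(g,b), anc(b,g)
round 3: derive anc(g,i) via R1 from anc(g,b), anc(b,i)
round 3: derive anc(h,d) via R1 from anc(h,c), anc(c,d)
round 3: derive anc(h,h) via R1 from anc(h,b), anc(b,h)
round 3: derive anc(i,h) via R1 from anc(i,b), anc(b,h)
round 3: derive anc(i,i) via R1 from anc(i,b), anc(b,i)
round 4: derive anc(f,e) via R1 from anc(f,b), anc(b,e)

anc(g,h)  [via R1]
  anc(g,b)  [via R0]
    parent(g,b)  [fact]
  anc(b,h)  [via R0]
    parent(b,h)  [fact]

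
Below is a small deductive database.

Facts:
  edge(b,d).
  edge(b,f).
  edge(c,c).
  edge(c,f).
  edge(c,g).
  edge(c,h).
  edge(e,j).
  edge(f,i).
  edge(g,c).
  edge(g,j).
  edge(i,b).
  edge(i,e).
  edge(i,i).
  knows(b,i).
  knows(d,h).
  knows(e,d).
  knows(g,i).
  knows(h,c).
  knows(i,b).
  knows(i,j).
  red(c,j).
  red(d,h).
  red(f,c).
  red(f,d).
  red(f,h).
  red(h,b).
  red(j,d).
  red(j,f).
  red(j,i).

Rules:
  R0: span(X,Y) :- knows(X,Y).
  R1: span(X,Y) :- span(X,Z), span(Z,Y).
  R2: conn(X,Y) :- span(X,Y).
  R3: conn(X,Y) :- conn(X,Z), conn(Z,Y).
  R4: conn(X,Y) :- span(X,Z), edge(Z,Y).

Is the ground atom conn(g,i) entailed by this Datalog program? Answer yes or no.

round 1: derive span(b,i) via R0 from knows(b,i)
round 1: derive span(d,h) via R0 from knows(d,h)
round 1: derive span(e,d) via R0 from knows(e,d)
round 1: derive span(g,i) via R0 from knows(g,i)
round 1: derive span(h,c) via R0 from knows(h,c)
round 1: derive span(i,b) via R0 from knows(i,b)
round 1: derive span(i,j) via R0 from knows(i,j)
round 2: derive span(b,b) via R1 from span(b,i), span(i,b)
round 2: derive span(b,j) via R1 from span(b,i), span(i,j)
round 2: derive span(d,c) via R1 from span(d,h), span(h,c)
round 2: derive span(e,h) via R1 from span(e,d), span(d,h)
round 2: derive span(g,b) via R1 from span(g,i), span(i,b)
round 2: derive span(g,j) via R1 from span(g,i), span(i,j)
round 2: derive span(i,i) via R1 from span(i,b), span(b,i)
round 2: derive conn(b,i) via R2 from span(b,i)
round 2: derive conn(d,h) via R2 from span(d,h)
round 2: derive conn(e,d) via R2 from span(e,d)
round 2: derive conn(g,i) via R2 from span(g,i)
round 2: derive conn(h,c) via R2 from span(h,c)
round 2: derive conn(i,b) via R2 from span(i,b)
round 2: derive conn(i,j) via R2 from span(i,j)
round 2: derive conn(b,b) via R4 from span(b,i), edge(i,b)
round 2: derive conn(b,e) via R4 from span(b,i), edge(i,e)
round 2: derive conn(g,b) via R4 from span(g,i), edge(i,b)
round 2: derive conn(g,e) via R4 from span(g,i), edge(i,e)
round 2: derive conn(h,f) via R4 from span(h,c), edge(c,f)
round 2: derive conn(h,g) via R4 from span(h,c), edge(c,g)
round 2: derive conn(h,h) via R4 from span(h,c), edge(c,h)
round 2: derive conn(i,d) via R4 from span(i,b), edge(b,d)
round 2: derive conn(i,f) via R4 from span(i,b), edge(b,f)
round 3: derive span(e,c) via R1 from span(e,d), span(d,c)
round 3: derive conn(b,j) via R2 from span(b,j)
round 3: derive conn(d,c) via R2 from span(d,c)
round 3: derive conn(e,h) via R2 from span(e,h)
round 3: derive conn(g,j) via R2 from span(g,j)
round 3: derive conn(i,i) via R2 from span(i,i)
round 3: derive conn(b,d) via R3 from conn(b,e), conn(e,d)
round 3: derive conn(b,f) via R3 from conn(b,i), conn(i,f)
round 3: derive conn(d,f) via R3 from conn(d,h), conn(h,f)
round 3: derive conn(d,g) via R3 from conn(d,h), conn(h,g)
round 3: derive conn(g,d) via R3 from conn(g,e), conn(e,d)
round 3: derive conn(g,f) via R3 from conn(g,i), conn(i,f)
round 3: derive conn(h,b) via R3 from conn(h,g), conn(g,b)
round 3: derive conn(h,e) via R3 from conn(h,g), conn(g,e)
round 3: derive conn(h,i) via R3 from conn(h,g), conn(g,i)
round 3: derive conn(i,e) via R3 from conn(i,b), conn(b,e)
round 3: derive conn(i,h) via R3 from conn(i,d), conn(d,h)
round 4: derive conn(e,c) via R2 from span(e,c)
round 4: derive conn(b,c) via R3 from conn(b,d), conn(d,c)
round 4: derive conn(b,g) via R3 from conn(b,d), conn(d,g)
round 4: derive conn(b,h) via R3 from conn(b,d), conn(d,h)
round 4: derive conn(d,b) via R3 from conn(d,g), conn(g,b)
round 4: derive conn(d,d) via R3 from conn(d,g), conn(g,d)
round 4: derive conn(d,e) via R3 from conn(d,g), conn(g,e)
round 4: derive conn(d,i) via R3 from conn(d,g), conn(g,i)
round 4: derive conn(d,j) via R3 from conn(d,g), conn(g,j)
round 4: derive conn(e,b) via R3 from conn(e,h), conn(h,b)
round 4: derive conn(e,e) via R3 from conn(e,h), conn(h,e)
round 4: derive conn(e,f) via R3 from conn(e,d), conn(d,f)
round 4: derive conn(e,g) via R3 from conn(e,d), conn(d,g)
round 4: derive conn(e,i) via R3 from conn(e,h), conn(h,i)
round 4: derive conn(g,c) via R3 from conn(g,d), conn(d,c)
round 4: derive conn(g,g) via R3 from conn(g,d), conn(d,g)
round 4: derive conn(g,h) via R3 from conn(g,d), conn(d,h)
round 4: derive conn(h,d) via R3 from conn(h,b), conn(b,d)
round 4: derive conn(h,j) via R3 from conn(h,b), conn(b,j)
round 4: derive conn(i,c) via R3 from conn(i,d), conn(d,c)
round 4: derive conn(i,g) via R3 from conn(i,d), conn(d,g)
round 5: derive conn(e,j) via R3 from conn(e,b), conn(b,j)

yes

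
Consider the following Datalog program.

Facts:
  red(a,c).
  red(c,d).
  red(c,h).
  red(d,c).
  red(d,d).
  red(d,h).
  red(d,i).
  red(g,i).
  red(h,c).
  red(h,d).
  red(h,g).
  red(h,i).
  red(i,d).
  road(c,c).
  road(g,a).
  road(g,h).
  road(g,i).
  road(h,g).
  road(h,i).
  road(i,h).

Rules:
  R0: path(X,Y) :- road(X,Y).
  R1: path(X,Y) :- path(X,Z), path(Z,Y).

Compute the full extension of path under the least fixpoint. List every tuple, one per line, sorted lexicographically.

round 1: derive path(c,c) via R0 from road(c,c)
round 1: derive path(g,a) via R0 from road(g,a)
round 1: derive path(g,h) via R0 from road(g,h)
round 1: derive path(g,i) via R0 from road(g,i)
round 1: derive path(h,g) via R0 from road(h,g)
round 1: derive path(h,i) via R0 from road(h,i)
round 1: derive path(i,h) via R0 from road(i,h)
round 2: derive path(g,g) via R1 from path(g,h), path(h,g)
round 2: derive path(h,a) via R1 from path(h,g), path(g,a)
round 2: derive path(h,h) via R1 from path(h,g), path(g,h)
round 2: derive path(i,g) via R1 from path(i,h), path(h,g)
round 2: derive path(i,i) via R1 from path(i,h), path(h,i)
round 3: derive path(i,a) via R1 from path(i,g), path(g,a)

path(c,c)
path(g,a)
path(g,g)
path(g,h)
path(g,i)
path(h,a)
path(h,g)
path(h,h)
path(h,i)
path(i,a)
path(i,g)
path(i,h)
path(i,i)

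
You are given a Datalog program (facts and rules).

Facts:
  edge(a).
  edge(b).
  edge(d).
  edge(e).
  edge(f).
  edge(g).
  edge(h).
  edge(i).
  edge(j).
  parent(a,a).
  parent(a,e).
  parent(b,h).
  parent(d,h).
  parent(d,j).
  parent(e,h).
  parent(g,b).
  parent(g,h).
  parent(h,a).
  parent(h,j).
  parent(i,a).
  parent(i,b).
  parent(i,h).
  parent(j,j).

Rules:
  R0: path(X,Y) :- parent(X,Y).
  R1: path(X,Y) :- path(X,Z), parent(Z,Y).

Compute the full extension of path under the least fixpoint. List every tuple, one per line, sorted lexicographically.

path(a,a)
path(a,e)
path(a,h)
path(a,j)
path(b,a)
path(b,e)
path(b,h)
path(b,j)
path(d,a)
path(d,e)
path(d,h)
path(d,j)
path(e,a)
path(e,e)
path(e,h)
path(e,j)
path(g,a)
path(g,b)
path(g,e)
path(g,h)
path(g,j)
path(h,a)
path(h,e)
path(h,h)
path(h,j)
path(i,a)
path(i,b)
path(i,e)
path(i,h)
path(i,j)
path(j,j)

round 1: derive path(a,a) via R0 from parent(a,a)
round 1: derive path(a,e) via R0 from parent(a,e)
round 1: derive path(b,h) via R0 from parent(b,h)
round 1: derive path(d,h) via R0 from parent(d,h)
round 1: derive path(d,j) via R0 from parent(d,j)
round 1: derive path(e,h) via R0 from parent(e,h)
round 1: derive path(g,b) via R0 from parent(g,b)
round 1: derive path(g,h) via R0 from parent(g,h)
round 1: derive path(h,a) via R0 from parent(h,a)
round 1: derive path(h,j) via R0 from parent(h,j)
round 1: derive path(i,a) via R0 from parent(i,a)
round 1: derive path(i,b) via R0 from parent(i,b)
round 1: derive path(i,h) via R0 from parent(i,h)
round 1: derive path(j,j) via R0 from parent(j,j)
round 2: derive path(a,h) via R1 from path(a,e), parent(e,h)
round 2: derive path(b,a) via R1 from path(b,h), parent(h,a)
round 2: derive path(b,j) via R1 from path(b,h), parent(h,j)
round 2: derive path(d,a) via R1 from path(d,h), parent(h,a)
round 2: derive path(e,a) via R1 from path(e,h), parent(h,a)
round 2: derive path(e,j) via R1 from path(e,h), parent(h,j)
round 2: derive path(g,a) via R1 from path(g,h), parent(h,a)
round 2: derive path(g,j) via R1 from path(g,h), parent(h,j)
round 2: derive path(h,e) via R1 from path(h,a), parent(a,e)
round 2: derive path(i,e) via R1 from path(i,a), parent(a,e)
round 2: derive path(i,j) via R1 from path(i,h), parent(h,j)
round 3: derive path(a,j) via R1 from path(a,h), parent(h,j)
round 3: derive path(b,e) via R1 from path(b,a), parent(a,e)
round 3: derive path(d,e) via R1 from path(d,a), parent(a,e)
round 3: derive path(e,e) via R1 from path(e,a), parent(a,e)
round 3: derive path(g,e) via R1 from path(g,a), parent(a,e)
round 3: derive path(h,h) via R1 from path(h,e), parent(e,h)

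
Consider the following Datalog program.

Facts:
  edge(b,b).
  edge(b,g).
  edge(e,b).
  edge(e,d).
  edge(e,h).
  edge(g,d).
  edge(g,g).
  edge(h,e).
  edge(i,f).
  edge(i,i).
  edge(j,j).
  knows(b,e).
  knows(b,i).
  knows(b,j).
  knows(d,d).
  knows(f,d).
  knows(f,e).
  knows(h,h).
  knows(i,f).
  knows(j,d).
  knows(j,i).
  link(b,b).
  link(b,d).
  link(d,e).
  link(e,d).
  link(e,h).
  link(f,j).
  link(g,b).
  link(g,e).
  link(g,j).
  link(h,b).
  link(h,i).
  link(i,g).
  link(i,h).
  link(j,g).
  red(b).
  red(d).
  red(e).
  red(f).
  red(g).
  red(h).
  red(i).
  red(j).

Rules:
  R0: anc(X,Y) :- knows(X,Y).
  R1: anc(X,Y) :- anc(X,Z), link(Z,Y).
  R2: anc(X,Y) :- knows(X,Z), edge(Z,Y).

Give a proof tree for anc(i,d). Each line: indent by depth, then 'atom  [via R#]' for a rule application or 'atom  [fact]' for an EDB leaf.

anc(i,d)  [via R1]
  anc(i,b)  [via R1]
    anc(i,g)  [via R1]
      anc(i,j)  [via R1]
        anc(i,f)  [via R0]
          knows(i,f)  [fact]
        link(f,j)  [fact]
      link(j,g)  [fact]
    link(g,b)  [fact]
  link(b,d)  [fact]

round 1: derive anc(b,e) via R0 from knows(b,e)
round 1: derive anc(b,i) via R0 from knows(b,i)
round 1: derive anc(b,j) via R0 from knows(b,j)
round 1: derive anc(d,d) via R0 from knows(d,d)
round 1: derive anc(f,d) via R0 from knows(f,d)
round 1: derive anc(f,e) via R0 from knows(f,e)
round 1: derive anc(h,h) via R0 from knows(h,h)
round 1: derive anc(i,f) via R0 from knows(i,f)
round 1: derive anc(j,d) via R0 from knows(j,d)
round 1: derive anc(j,i) via R0 from knows(j,i)
round 1: derive anc(b,b) via R2 from knows(b,e), edge(e,b)
round 1: derive anc(b,d) via R2 from knows(b,e), edge(e,d)
round 1: derive anc(b,f) via R2 from knows(b,i), edge(i,f)
round 1: derive anc(b,h) via R2 from knows(b,e), edge(e,h)
round 1: derive anc(f,b) via R2 from knows(f,e), edge(e,b)
round 1: derive anc(f,h) via R2 from knows(f,e), edge(e,h)
round 1: derive anc(h,e) via R2 from knows(h,h), edge(h,e)
round 1: derive anc(j,f) via R2 from knows(j,i), edge(i,f)
round 2: derive anc(b,g) via R1 from anc(b,i), link(i,g)
round 2: derive anc(d,e) via R1 from anc(d,d), link(d,e)
round 2: derive anc(f,i) via R1 from anc(f,h), link(h,i)
round 2: derive anc(h,b) via R1 from anc(h,h), link(h,b)
round 2: derive anc(h,d) via R1 from anc(h,e), link(e,d)
round 2: derive anc(h,i) via R1 from anc(h,h), link(h,i)
round 2: derive anc(i,j) via R1 from anc(i,f), link(f,j)
round 2: derive anc(j,e) via R1 from anc(j,d), link(d,e)
round 2: derive anc(j,g) via R1 from anc(j,i), link(i,g)
round 2: derive anc(j,h) via R1 from anc(j,i), link(i,h)
round 2: derive anc(j,j) via R1 from anc(j,f), link(f,j)
round 3: derive anc(d,h) via R1 from anc(d,e), link(e,h)
round 3: derive anc(f,g) via R1 from anc(f,i), link(i,g)
round 3: derive anc(h,g) via R1 from anc(h,i), link(i,g)
round 3: derive anc(i,g) via R1 from anc(i,j), link(j,g)
round 3: derive anc(j,b) via R1 from anc(j,g), link(g,b)
round 4: derive anc(d,b) via R1 from anc(d,h), link(h,b)
round 4: derive anc(d,i) via R1 from anc(d,h), link(h,i)
round 4: derive anc(f,j) via R1 from anc(f,g), link(g,j)
round 4: derive anc(h,j) via R1 from anc(h,g), link(g,j)
round 4: derive anc(i,b) via R1 from anc(i,g), link(g,b)
round 4: derive anc(i,e) via R1 from anc(i,g), link(g,e)
round 5: derive anc(d,g) via R1 from anc(d,i), link(i,g)
round 5: derive anc(i,d) via R1 from anc(i,b), link(b,d)
round 5: derive anc(i,h) via R1 from anc(i,e), link(e,h)
round 6: derive anc(d,j) via R1 from anc(d,g), link(g,j)
round 6: derive anc(i,i) via R1 from anc(i,h), link(h,i)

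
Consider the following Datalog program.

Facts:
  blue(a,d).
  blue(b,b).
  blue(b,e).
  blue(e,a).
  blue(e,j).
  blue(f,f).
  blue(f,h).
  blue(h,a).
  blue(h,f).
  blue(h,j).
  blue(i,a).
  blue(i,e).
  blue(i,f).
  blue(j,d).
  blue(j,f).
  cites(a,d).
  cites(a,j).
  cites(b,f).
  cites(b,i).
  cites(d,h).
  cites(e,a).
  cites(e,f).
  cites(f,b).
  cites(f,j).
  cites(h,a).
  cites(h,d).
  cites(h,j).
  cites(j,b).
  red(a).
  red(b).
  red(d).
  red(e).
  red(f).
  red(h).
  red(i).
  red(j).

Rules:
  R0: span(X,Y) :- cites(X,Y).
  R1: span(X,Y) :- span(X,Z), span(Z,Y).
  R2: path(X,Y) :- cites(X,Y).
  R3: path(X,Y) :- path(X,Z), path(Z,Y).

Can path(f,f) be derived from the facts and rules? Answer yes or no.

yes

round 1: derive path(a,d) via R2 from cites(a,d)
round 1: derive path(a,j) via R2 from cites(a,j)
round 1: derive path(b,f) via R2 from cites(b,f)
round 1: derive path(b,i) via R2 from cites(b,i)
round 1: derive path(d,h) via R2 from cites(d,h)
round 1: derive path(e,a) via R2 from cites(e,a)
round 1: derive path(e,f) via R2 from cites(e,f)
round 1: derive path(f,b) via R2 from cites(f,b)
round 1: derive path(f,j) via R2 from cites(f,j)
round 1: derive path(h,a) via R2 from cites(h,a)
round 1: derive path(h,d) via R2 from cites(h,d)
round 1: derive path(h,j) via R2 from cites(h,j)
round 1: derive path(j,b) via R2 from cites(j,b)
round 2: derive path(a,b) via R3 from path(a,j), path(j,b)
round 2: derive path(a,h) via R3 from path(a,d), path(d,h)
round 2: derive path(b,b) via R3 from path(b,f), path(f,b)
round 2: derive path(b,j) via R3 from path(b,f), path(f,j)
round 2: derive path(d,a) via R3 from path(d,h), path(h,a)
round 2: derive path(d,d) via R3 from path(d,h), path(h,d)
round 2: derive path(d,j) via R3 from path(d,h), path(h,j)
round 2: derive path(e,b) via R3 from path(e,f), path(f,b)
round 2: derive path(e,d) via R3 from path(e,a), path(a,d)
round 2: derive path(e,j) via R3 from path(e,a), path(a,j)
round 2: derive path(f,f) via R3 from path(f,b), path(b,f)
round 2: derive path(f,i) via R3 from path(f,b), path(b,i)
round 2: derive path(h,b) via R3 from path(h,j), path(j,b)
round 2: derive path(h,h) via R3 from path(h,d), path(d,h)
round 2: derive path(j,f) via R3 from path(j,b), path(b,f)
round 2: derive path(j,i) via R3 from path(j,b), path(b,i)
round 3: derive path(a,a) via R3 from path(a,d), path(d,a)
round 3: derive path(a,f) via R3 from path(a,b), path(b,f)
round 3: derive path(a,i) via R3 from path(a,b), path(b,i)
round 3: derive path(d,b) via R3 from path(d,a), path(a,b)
round 3: derive path(d,f) via R3 from path(d,j), path(j,f)
round 3: derive path(d,i) via R3 from path(d,j), path(j,i)
round 3: derive path(e,h) via R3 from path(e,a), path(a,h)
round 3: derive path(e,i) via R3 from path(e,b), path(b,i)
round 3: derive path(h,f) via R3 from path(h,b), path(b,f)
round 3: derive path(h,i) via R3 from path(h,b), path(b,i)
round 3: derive path(j,j) via R3 from path(j,b), path(b,j)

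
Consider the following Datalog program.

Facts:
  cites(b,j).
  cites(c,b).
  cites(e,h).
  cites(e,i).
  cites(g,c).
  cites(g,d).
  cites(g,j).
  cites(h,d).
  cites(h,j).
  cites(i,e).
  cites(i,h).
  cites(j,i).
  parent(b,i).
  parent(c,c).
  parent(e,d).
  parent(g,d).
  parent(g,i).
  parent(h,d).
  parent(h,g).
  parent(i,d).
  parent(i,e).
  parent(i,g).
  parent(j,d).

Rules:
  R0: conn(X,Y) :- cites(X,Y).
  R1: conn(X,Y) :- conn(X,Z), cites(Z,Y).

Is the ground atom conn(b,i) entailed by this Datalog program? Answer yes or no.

yes

round 1: derive conn(b,j) via R0 from cites(b,j)
round 1: derive conn(c,b) via R0 from cites(c,b)
round 1: derive conn(e,h) via R0 from cites(e,h)
round 1: derive conn(e,i) via R0 from cites(e,i)
round 1: derive conn(g,c) via R0 from cites(g,c)
round 1: derive conn(g,d) via R0 from cites(g,d)
round 1: derive conn(g,j) via R0 from cites(g,j)
round 1: derive conn(h,d) via R0 from cites(h,d)
round 1: derive conn(h,j) via R0 from cites(h,j)
round 1: derive conn(i,e) via R0 from cites(i,e)
round 1: derive conn(i,h) via R0 from cites(i,h)
round 1: derive conn(j,i) via R0 from cites(j,i)
round 2: derive conn(b,i) via R1 from conn(b,j), cites(j,i)
round 2: derive conn(c,j) via R1 from conn(c,b), cites(b,j)
round 2: derive conn(e,d) via R1 from conn(e,h), cites(h,d)
round 2: derive conn(e,e) via R1 from conn(e,i), cites(i,e)
round 2: derive conn(e,j) via R1 from conn(e,h), cites(h,j)
round 2: derive conn(g,b) via R1 from conn(g,c), cites(c,b)
round 2: derive conn(g,i) via R1 from conn(g,j), cites(j,i)
round 2: derive conn(h,i) via R1 from conn(h,j), cites(j,i)
round 2: derive conn(i,d) via R1 from conn(i,h), cites(h,d)
round 2: derive conn(i,i) via R1 from conn(i,e), cites(e,i)
round 2: derive conn(i,j) via R1 from conn(i,h), cites(h,j)
round 2: derive conn(j,e) via R1 from conn(j,i), cites(i,e)
round 2: derive conn(j,h) via R1 from conn(j,i), cites(i,h)
round 3: derive conn(b,e) via R1 from conn(b,i), cites(i,e)
round 3: derive conn(b,h) via R1 from conn(b,i), cites(i,h)
round 3: derive conn(c,i) via R1 from conn(c,j), cites(j,i)
round 3: derive conn(g,e) via R1 from conn(g,i), cites(i,e)
round 3: derive conn(g,h) via R1 from conn(g,i), cites(i,h)
round 3: derive conn(h,e) via R1 from conn(h,i), cites(i,e)
round 3: derive conn(h,h) via R1 from conn(h,i), cites(i,h)
round 3: derive conn(j,d) via R1 from conn(j,h), cites(h,d)
round 3: derive conn(j,j) via R1 from conn(j,h), cites(h,j)
round 4: derive conn(b,d) via R1 from conn(b,h), cites(h,d)
round 4: derive conn(c,e) via R1 from conn(c,i), cites(i,e)
round 4: derive conn(c,h) via R1 from conn(c,i), cites(i,h)
round 5: derive conn(c,d) via R1 from conn(c,h), cites(h,d)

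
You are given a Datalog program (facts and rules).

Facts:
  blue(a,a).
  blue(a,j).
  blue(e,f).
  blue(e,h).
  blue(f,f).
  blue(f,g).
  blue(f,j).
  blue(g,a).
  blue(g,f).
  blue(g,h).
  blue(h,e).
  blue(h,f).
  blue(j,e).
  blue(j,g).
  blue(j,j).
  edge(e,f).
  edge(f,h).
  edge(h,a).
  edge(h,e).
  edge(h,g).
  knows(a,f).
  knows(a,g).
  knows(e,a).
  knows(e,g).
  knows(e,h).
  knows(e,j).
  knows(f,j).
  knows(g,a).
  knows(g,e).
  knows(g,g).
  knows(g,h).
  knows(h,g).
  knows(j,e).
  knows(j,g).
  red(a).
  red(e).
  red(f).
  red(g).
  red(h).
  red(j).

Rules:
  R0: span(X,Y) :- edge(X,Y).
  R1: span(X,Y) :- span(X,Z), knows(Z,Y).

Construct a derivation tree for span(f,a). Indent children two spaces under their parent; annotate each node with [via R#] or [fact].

round 1: derive span(e,f) via R0 from edge(e,f)
round 1: derive span(f,h) via R0 from edge(f,h)
round 1: derive span(h,a) via R0 from edge(h,a)
round 1: derive span(h,e) via R0 from edge(h,e)
round 1: derive span(h,g) via R0 from edge(h,g)
round 2: derive span(e,j) via R1 from span(e,f), knows(f,j)
round 2: derive span(f,g) via R1 from span(f,h), knows(h,g)
round 2: derive span(h,f) via R1 from span(h,a), knows(a,f)
round 2: derive span(h,h) via R1 from span(h,e), knows(e,h)
round 2: derive span(h,j) via R1 from span(h,e), knows(e,j)
round 3: derive span(e,e) via R1 from span(e,j), knows(j,e)
round 3: derive span(e,g) via R1 from span(e,j), knows(j,g)
round 3: derive span(f,a) via R1 from span(f,g), knows(g,a)
round 3: derive span(f,e) via R1 from span(f,g), knows(g,e)
round 4: derive span(e,a) via R1 from span(e,e), knows(e,a)
round 4: derive span(e,h) via R1 from span(e,e), knows(e,h)
round 4: derive span(f,f) via R1 from span(f,a), knows(a,f)
round 4: derive span(f,j) via R1 from span(f,e), knows(e,j)

span(f,a)  [via R1]
  span(f,g)  [via R1]
    span(f,h)  [via R0]
      edge(f,h)  [fact]
    knows(h,g)  [fact]
  knows(g,a)  [fact]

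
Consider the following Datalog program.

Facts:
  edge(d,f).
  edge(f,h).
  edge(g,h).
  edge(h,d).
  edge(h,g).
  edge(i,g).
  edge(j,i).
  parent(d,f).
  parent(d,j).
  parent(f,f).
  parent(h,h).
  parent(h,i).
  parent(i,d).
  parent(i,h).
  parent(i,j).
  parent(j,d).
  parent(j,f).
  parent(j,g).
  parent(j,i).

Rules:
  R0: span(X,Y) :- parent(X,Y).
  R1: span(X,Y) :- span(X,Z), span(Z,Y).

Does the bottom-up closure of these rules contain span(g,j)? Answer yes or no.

no

round 1: derive span(d,f) via R0 from parent(d,f)
round 1: derive span(d,j) via R0 from parent(d,j)
round 1: derive span(f,f) via R0 from parent(f,f)
round 1: derive span(h,h) via R0 from parent(h,h)
round 1: derive span(h,i) via R0 from parent(h,i)
round 1: derive span(i,d) via R0 from parent(i,d)
round 1: derive span(i,h) via R0 from parent(i,h)
round 1: derive span(i,j) via R0 from parent(i,j)
round 1: derive span(j,d) via R0 from parent(j,d)
round 1: derive span(j,f) via R0 from parent(j,f)
round 1: derive span(j,g) via R0 from parent(j,g)
round 1: derive span(j,i) via R0 from parent(j,i)
round 2: derive span(d,d) via R1 from span(d,j), span(j,d)
round 2: derive span(d,g) via R1 from span(d,j), span(j,g)
round 2: derive span(d,i) via R1 from span(d,j), span(j,i)
round 2: derive span(h,d) via R1 from span(h,i), span(i,d)
round 2: derive span(h,j) via R1 from span(h,i), span(i,j)
round 2: derive span(i,f) via R1 from span(i,d), span(d,f)
round 2: derive span(i,g) via R1 from span(i,j), span(j,g)
round 2: derive span(i,i) via R1 from span(i,h), span(h,i)
round 2: derive span(j,h) via R1 from span(j,i), span(i,h)
round 2: derive span(j,j) via R1 from span(j,d), span(d,j)
round 3: derive span(d,h) via R1 from span(d,i), span(i,h)
round 3: derive span(h,f) via R1 from span(h,d), span(d,f)
round 3: derive span(h,g) via R1 from span(h,d), span(d,g)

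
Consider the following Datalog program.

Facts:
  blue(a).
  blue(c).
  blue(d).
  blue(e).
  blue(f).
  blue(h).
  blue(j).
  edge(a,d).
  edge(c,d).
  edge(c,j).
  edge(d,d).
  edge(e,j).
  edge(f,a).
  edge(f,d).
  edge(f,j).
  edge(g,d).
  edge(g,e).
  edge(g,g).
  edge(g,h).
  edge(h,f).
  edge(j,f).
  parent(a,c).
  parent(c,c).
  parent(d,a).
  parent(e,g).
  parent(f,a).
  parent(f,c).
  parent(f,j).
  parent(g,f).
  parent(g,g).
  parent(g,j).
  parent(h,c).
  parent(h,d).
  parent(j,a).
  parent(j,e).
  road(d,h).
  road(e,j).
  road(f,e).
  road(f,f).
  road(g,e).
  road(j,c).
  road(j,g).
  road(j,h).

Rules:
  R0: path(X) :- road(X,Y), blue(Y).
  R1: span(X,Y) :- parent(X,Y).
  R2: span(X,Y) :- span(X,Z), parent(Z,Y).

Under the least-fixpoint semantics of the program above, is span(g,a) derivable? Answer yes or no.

yes

round 1: derive span(a,c) via R1 from parent(a,c)
round 1: derive span(c,c) via R1 from parent(c,c)
round 1: derive span(d,a) via R1 from parent(d,a)
round 1: derive span(e,g) via R1 from parent(e,g)
round 1: derive span(f,a) via R1 from parent(f,a)
round 1: derive span(f,c) via R1 from parent(f,c)
round 1: derive span(f,j) via R1 from parent(f,j)
round 1: derive span(g,f) via R1 from parent(g,f)
round 1: derive span(g,g) via R1 from parent(g,g)
round 1: derive span(g,j) via R1 from parent(g,j)
round 1: derive span(h,c) via R1 from parent(h,c)
round 1: derive span(h,d) via R1 from parent(h,d)
round 1: derive span(j,a) via R1 from parent(j,a)
round 1: derive span(j,e) via R1 from parent(j,e)
round 2: derive span(d,c) via R2 from span(d,a), parent(a,c)
round 2: derive span(e,f) via R2 from span(e,g), parent(g,f)
round 2: derive span(e,j) via R2 from span(e,g), parent(g,j)
round 2: derive span(f,e) via R2 from span(f,j), parent(j,e)
round 2: derive span(g,a) via R2 from span(g,f), parent(f,a)
round 2: derive span(g,c) via R2 from span(g,f), parent(f,c)
round 2: derive span(g,e) via R2 from span(g,j), parent(j,e)
round 2: derive span(h,a) via R2 from span(h,d), parent(d,a)
round 2: derive span(j,c) via R2 from span(j,a), parent(a,c)
round 2: derive span(j,g) via R2 from span(j,e), parent(e,g)
round 3: derive span(e,a) via R2 from span(e,f), parent(f,a)
round 3: derive span(e,c) via R2 from span(e,f), parent(f,c)
round 3: derive span(e,e) via R2 from span(e,j), parent(j,e)
round 3: derive span(f,g) via R2 from span(f,e), parent(e,g)
round 3: derive span(j,f) via R2 from span(j,g), parent(g,f)
round 3: derive span(j,j) via R2 from span(j,g), parent(g,j)
round 4: derive span(f,f) via R2 from span(f,g), parent(g,f)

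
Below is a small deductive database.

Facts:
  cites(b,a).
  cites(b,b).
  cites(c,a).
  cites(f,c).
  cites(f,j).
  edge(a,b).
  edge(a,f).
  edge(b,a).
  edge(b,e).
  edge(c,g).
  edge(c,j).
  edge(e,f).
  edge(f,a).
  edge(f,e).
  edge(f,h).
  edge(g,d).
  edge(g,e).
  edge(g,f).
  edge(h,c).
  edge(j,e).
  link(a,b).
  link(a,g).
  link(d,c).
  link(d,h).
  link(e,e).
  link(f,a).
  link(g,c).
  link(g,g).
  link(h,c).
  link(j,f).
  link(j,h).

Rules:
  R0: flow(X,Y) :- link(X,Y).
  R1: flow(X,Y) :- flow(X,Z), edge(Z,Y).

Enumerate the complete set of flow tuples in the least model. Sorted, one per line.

round 1: derive flow(a,b) via R0 from link(a,b)
round 1: derive flow(a,g) via R0 from link(a,g)
round 1: derive flow(d,c) via R0 from link(d,c)
round 1: derive flow(d,h) via R0 from link(d,h)
round 1: derive flow(e,e) via R0 from link(e,e)
round 1: derive flow(f,a) via R0 from link(f,a)
round 1: derive flow(g,c) via R0 from link(g,c)
round 1: derive flow(g,g) via R0 from link(g,g)
round 1: derive flow(h,c) via R0 from link(h,c)
round 1: derive flow(j,f) via R0 from link(j,f)
round 1: derive flow(j,h) via R0 from link(j,h)
round 2: derive flow(a,a) via R1 from flow(a,b), edge(b,a)
round 2: derive flow(a,d) via R1 from flow(a,g), edge(g,d)
round 2: derive flow(a,e) via R1 from flow(a,b), edge(b,e)
round 2: derive flow(a,f) via R1 from flow(a,g), edge(g,f)
round 2: derive flow(d,g) via R1 from flow(d,c), edge(c,g)
round 2: derive flow(d,j) via R1 from flow(d,c), edge(c,j)
round 2: derive flow(e,f) via R1 from flow(e,e), edge(e,f)
round 2: derive flow(f,b) via R1 from flow(f,a), edge(a,b)
round 2: derive flow(f,f) via R1 from flow(f,a), edge(a,f)
round 2: derive flow(g,d) via R1 from flow(g,g), edge(g,d)
round 2: derive flow(g,e) via R1 from flow(g,g), edge(g,e)
round 2: derive flow(g,f) via R1 from flow(g,g), edge(g,f)
round 2: derive flow(g,j) via R1 from flow(g,c), edge(c,j)
round 2: derive flow(h,g) via R1 from flow(h,c), edge(c,g)
round 2: derive flow(h,j) via R1 from flow(h,c), edge(c,j)
round 2: derive flow(j,a) via R1 from flow(j,f), edge(f,a)
round 2: derive flow(j,c) via R1 from flow(j,h), edge(h,c)
round 2: derive flow(j,e) via R1 from flow(j,f), edge(f,e)
round 3: derive flow(a,h) via R1 from flow(a,f), edge(f,h)
round 3: derive flow(d,d) via R1 from flow(d,g), edge(g,d)
round 3: derive flow(d,e) via R1 from flow(d,g), edge(g,e)
round 3: derive flow(d,f) via R1 from flow(d,g), edge(g,f)
round 3: derive flow(e,a) via R1 from flow(e,f), edge(f,a)
round 3: derive flow(e,h) via R1 from flow(e,f), edge(f,h)
round 3: derive flow(f,e) via R1 from flow(f,b), edge(b,e)
round 3: derive flow(f,h) via R1 from flow(f,f), edge(f,h)
round 3: derive flow(g,a) via R1 from flow(g,f), edge(f,a)
round 3: derive flow(g,h) via R1 from flow(g,f), edge(f,h)
round 3: derive flow(h,d) via R1 from flow(h,g), edge(g,d)
round 3: derive flow(h,e) via R1 from flow(h,g), edge(g,e)
round 3: derive flow(h,f) via R1 from flow(h,g), edge(g,f)
round 3: derive flow(j,b) via R1 from flow(j,a), edge(a,b)
round 3: derive flow(j,g) via R1 from flow(j,c), edge(c,g)
round 3: derive flow(j,j) via R1 from flow(j,c), edge(c,j)
round 4: derive flow(a,c) via R1 from flow(a,h), edge(h,c)
round 4: derive flow(d,a) via R1 from flow(d,f), edge(f,a)
round 4: derive flow(e,b) via R1 from flow(e,a), edge(a,b)
round 4: derive flow(e,c) via R1 from flow(e,h), edge(h,c)
round 4: derive flow(f,c) via R1 from flow(f,h), edge(h,c)
round 4: derive flow(g,b) via R1 from flow(g,a), edge(a,b)
round 4: derive flow(h,a) via R1 from flow(h,f), edge(f,a)
round 4: derive flow(h,h) via R1 from flow(h,f), edge(f,h)
round 4: derive flow(j,d) via R1 from flow(j,g), edge(g,d)
round 5: derive flow(a,j) via R1 from flow(a,c), edge(c,j)
round 5: derive flow(d,b) via R1 from flow(d,a), edge(a,b)
round 5: derive flow(e,g) via R1 from flow(e,c), edge(c,g)
round 5: derive flow(e,j) via R1 from flow(e,c), edge(c,j)
round 5: derive flow(f,g) via R1 from flow(f,c), edge(c,g)
round 5: derive flow(f,j) via R1 from flow(f,c), edge(c,j)
round 5: derive flow(h,b) via R1 from flow(h,a), edge(a,b)
round 6: derive flow(e,d) via R1 from flow(e,g), edge(g,d)
round 6: derive flow(f,d) via R1 from flow(f,g), edge(g,d)

flow(a,a)
flow(a,b)
flow(a,c)
flow(a,d)
flow(a,e)
flow(a,f)
flow(a,g)
flow(a,h)
flow(a,j)
flow(d,a)
flow(d,b)
flow(d,c)
flow(d,d)
flow(d,e)
flow(d,f)
flow(d,g)
flow(d,h)
flow(d,j)
flow(e,a)
flow(e,b)
flow(e,c)
flow(e,d)
flow(e,e)
flow(e,f)
flow(e,g)
flow(e,h)
flow(e,j)
flow(f,a)
flow(f,b)
flow(f,c)
flow(f,d)
flow(f,e)
flow(f,f)
flow(f,g)
flow(f,h)
flow(f,j)
flow(g,a)
flow(g,b)
flow(g,c)
flow(g,d)
flow(g,e)
flow(g,f)
flow(g,g)
flow(g,h)
flow(g,j)
flow(h,a)
flow(h,b)
flow(h,c)
flow(h,d)
flow(h,e)
flow(h,f)
flow(h,g)
flow(h,h)
flow(h,j)
flow(j,a)
flow(j,b)
flow(j,c)
flow(j,d)
flow(j,e)
flow(j,f)
flow(j,g)
flow(j,h)
flow(j,j)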